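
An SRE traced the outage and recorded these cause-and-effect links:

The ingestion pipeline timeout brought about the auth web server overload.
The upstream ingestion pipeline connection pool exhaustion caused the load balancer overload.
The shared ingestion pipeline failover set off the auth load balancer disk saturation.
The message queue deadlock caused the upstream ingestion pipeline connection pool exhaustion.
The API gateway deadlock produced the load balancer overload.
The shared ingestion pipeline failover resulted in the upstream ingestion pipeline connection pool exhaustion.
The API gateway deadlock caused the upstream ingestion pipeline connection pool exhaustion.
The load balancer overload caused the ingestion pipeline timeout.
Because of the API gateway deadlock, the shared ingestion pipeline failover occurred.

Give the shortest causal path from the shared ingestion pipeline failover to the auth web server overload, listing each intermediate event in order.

the shared ingestion pipeline failover → the upstream ingestion pipeline connection pool exhaustion
the upstream ingestion pipeline connection pool exhaustion → the load balancer overload
the load balancer overload → the ingestion pipeline timeout
the ingestion pipeline timeout → the auth web server overload
Length: 4 steps.

the shared ingestion pipeline failover → the upstream ingestion pipeline connection pool exhaustion → the load balancer overload → the ingestion pipeline timeout → the auth web server overload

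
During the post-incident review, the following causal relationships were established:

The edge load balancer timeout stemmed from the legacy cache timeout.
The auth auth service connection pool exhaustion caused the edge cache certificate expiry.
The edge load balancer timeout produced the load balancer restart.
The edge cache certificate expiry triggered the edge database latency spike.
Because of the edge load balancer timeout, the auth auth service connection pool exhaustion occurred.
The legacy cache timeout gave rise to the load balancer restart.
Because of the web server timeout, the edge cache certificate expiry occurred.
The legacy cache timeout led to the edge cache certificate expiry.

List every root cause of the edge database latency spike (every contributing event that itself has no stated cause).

the legacy cache timeout, the web server timeout

Tracing upstream from the edge database latency spike: the edge database latency spike ← the edge cache certificate expiry ← the legacy cache timeout.
A separate upstream branch: the edge database latency spike ← the edge cache certificate expiry ← the web server timeout.
Each of those chain origins has no stated cause.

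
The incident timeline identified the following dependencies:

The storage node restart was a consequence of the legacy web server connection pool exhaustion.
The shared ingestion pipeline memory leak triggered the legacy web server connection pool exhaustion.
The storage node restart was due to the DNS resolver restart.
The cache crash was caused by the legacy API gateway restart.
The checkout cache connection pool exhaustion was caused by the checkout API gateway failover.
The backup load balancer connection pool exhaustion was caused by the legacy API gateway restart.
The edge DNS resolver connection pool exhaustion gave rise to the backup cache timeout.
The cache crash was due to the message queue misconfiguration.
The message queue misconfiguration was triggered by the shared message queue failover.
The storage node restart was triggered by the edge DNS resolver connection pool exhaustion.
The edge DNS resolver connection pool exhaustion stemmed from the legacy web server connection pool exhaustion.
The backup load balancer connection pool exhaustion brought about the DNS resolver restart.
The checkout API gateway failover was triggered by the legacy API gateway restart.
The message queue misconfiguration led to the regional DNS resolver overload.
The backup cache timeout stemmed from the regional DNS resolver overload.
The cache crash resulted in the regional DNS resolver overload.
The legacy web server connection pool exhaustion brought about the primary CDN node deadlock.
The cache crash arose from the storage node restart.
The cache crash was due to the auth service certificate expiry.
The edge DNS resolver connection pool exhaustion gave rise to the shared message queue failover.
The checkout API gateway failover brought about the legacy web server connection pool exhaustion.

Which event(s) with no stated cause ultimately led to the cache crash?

Tracing upstream from the cache crash: the cache crash ← the storage node restart ← the legacy web server connection pool exhaustion ← the shared ingestion pipeline memory leak.
A separate upstream branch: the cache crash ← the legacy API gateway restart.
A separate upstream branch: the cache crash ← the auth service certificate expiry.
Each of those chain origins has no stated cause.

the auth service certificate expiry, the legacy API gateway restart, the shared ingestion pipeline memory leak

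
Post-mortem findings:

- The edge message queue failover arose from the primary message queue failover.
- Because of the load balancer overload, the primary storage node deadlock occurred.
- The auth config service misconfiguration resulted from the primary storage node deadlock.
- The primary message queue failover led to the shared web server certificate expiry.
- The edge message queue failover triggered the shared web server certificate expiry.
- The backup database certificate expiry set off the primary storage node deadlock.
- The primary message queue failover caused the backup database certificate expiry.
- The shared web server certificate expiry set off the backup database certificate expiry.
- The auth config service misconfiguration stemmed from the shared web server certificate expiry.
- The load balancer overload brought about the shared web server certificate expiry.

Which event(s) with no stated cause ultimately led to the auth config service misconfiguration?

the load balancer overload, the primary message queue failover

Tracing upstream from the auth config service misconfiguration: the auth config service misconfiguration ← the shared web server certificate expiry ← the primary message queue failover.
A separate upstream branch: the auth config service misconfiguration ← the shared web server certificate expiry ← the load balancer overload.
Each of those chain origins has no stated cause.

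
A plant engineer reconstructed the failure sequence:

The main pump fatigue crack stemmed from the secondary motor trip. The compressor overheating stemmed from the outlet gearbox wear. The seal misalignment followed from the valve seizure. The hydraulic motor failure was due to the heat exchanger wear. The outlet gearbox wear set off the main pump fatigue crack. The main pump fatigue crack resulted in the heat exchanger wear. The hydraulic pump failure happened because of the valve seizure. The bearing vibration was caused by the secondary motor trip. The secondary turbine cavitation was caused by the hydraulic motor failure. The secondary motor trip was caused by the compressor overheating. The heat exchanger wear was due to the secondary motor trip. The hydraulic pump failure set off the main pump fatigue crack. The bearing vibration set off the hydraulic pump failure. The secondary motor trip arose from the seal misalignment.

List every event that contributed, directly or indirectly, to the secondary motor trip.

Immediate causes of the secondary motor trip: the compressor overheating, the seal misalignment.
Further upstream: the outlet gearbox wear, the valve seizure.

the compressor overheating, the outlet gearbox wear, the seal misalignment, the valve seizure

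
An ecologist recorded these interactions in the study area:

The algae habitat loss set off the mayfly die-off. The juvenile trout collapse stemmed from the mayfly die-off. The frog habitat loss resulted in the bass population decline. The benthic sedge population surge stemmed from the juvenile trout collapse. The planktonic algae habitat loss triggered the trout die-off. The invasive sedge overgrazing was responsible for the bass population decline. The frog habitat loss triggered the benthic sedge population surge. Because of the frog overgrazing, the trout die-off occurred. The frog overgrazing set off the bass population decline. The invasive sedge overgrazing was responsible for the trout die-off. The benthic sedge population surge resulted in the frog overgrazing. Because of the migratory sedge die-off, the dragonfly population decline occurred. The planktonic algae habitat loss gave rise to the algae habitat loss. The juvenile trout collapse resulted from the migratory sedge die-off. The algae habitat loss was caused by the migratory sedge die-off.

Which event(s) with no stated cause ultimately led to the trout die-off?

the frog habitat loss, the invasive sedge overgrazing, the migratory sedge die-off, the planktonic algae habitat loss

Tracing upstream from the trout die-off: the trout die-off ← the planktonic algae habitat loss.
A separate upstream branch: the trout die-off ← the frog overgrazing ← the benthic sedge population surge ← the juvenile trout collapse ← the migratory sedge die-off.
A separate upstream branch: the trout die-off ← the frog overgrazing ← the benthic sedge population surge ← the frog habitat loss.
A separate upstream branch: the trout die-off ← the invasive sedge overgrazing.
Each of those chain origins has no stated cause.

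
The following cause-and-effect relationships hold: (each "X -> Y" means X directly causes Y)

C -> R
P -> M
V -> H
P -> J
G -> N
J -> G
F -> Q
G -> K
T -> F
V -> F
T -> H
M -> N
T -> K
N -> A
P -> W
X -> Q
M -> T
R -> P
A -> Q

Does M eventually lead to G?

M leads to T, K, F, N, A, H, Q; G is not among them.

No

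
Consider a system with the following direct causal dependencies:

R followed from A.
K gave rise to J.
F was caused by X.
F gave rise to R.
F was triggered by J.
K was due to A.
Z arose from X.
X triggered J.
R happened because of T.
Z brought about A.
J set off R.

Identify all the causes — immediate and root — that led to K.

A, X, Z

Immediate cause of K: A.
Further upstream: X, Z.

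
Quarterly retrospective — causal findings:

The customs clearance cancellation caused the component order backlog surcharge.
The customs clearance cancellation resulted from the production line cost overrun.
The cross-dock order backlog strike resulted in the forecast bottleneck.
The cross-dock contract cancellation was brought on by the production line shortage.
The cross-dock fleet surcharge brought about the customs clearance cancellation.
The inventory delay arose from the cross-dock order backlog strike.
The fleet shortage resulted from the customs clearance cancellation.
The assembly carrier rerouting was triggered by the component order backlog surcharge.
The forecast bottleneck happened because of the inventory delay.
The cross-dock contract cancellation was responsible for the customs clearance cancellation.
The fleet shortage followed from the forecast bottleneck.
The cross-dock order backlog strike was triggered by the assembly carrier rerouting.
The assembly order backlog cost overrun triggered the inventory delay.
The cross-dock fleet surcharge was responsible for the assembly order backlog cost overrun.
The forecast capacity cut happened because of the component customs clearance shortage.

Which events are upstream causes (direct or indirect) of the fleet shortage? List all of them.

Immediate causes of the fleet shortage: the customs clearance cancellation, the forecast bottleneck.
Further upstream: the cross-dock fleet surcharge, the production line cost overrun, the production line shortage, the cross-dock contract cancellation, the component order backlog surcharge, the assembly carrier rerouting, the cross-dock order backlog strike, the assembly order backlog cost overrun, the inventory delay.

the assembly carrier rerouting, the assembly order backlog cost overrun, the component order backlog surcharge, the cross-dock contract cancellation, the cross-dock fleet surcharge, the cross-dock order backlog strike, the customs clearance cancellation, the forecast bottleneck, the inventory delay, the production line cost overrun, the production line shortage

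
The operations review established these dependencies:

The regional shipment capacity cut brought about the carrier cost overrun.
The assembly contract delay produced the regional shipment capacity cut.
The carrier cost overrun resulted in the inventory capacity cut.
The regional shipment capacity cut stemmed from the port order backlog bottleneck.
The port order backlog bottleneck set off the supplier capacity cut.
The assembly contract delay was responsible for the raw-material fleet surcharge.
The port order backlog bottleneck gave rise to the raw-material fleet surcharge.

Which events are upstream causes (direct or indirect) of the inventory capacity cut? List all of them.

Immediate cause of the inventory capacity cut: the carrier cost overrun.
Further upstream: the port order backlog bottleneck, the assembly contract delay, the regional shipment capacity cut.

the assembly contract delay, the carrier cost overrun, the port order backlog bottleneck, the regional shipment capacity cut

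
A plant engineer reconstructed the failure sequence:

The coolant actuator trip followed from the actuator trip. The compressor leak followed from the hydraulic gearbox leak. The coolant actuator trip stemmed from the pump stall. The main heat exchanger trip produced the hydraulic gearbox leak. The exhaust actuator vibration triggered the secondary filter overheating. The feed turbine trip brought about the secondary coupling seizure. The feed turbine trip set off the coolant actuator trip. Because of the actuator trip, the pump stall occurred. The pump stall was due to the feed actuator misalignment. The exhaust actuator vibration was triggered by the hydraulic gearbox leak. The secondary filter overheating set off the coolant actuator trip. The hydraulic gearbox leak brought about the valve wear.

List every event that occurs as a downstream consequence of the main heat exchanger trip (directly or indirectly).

Direct effects: the hydraulic gearbox leak.
2 steps out: the exhaust actuator vibration, the compressor leak, the valve wear.
3 steps out: the secondary filter overheating.
4 steps out: the coolant actuator trip.
Not reachable from it: the feed turbine trip, the secondary coupling seizure, the feed actuator misalignment, the actuator trip, the pump stall.

the compressor leak, the coolant actuator trip, the exhaust actuator vibration, the hydraulic gearbox leak, the secondary filter overheating, the valve wear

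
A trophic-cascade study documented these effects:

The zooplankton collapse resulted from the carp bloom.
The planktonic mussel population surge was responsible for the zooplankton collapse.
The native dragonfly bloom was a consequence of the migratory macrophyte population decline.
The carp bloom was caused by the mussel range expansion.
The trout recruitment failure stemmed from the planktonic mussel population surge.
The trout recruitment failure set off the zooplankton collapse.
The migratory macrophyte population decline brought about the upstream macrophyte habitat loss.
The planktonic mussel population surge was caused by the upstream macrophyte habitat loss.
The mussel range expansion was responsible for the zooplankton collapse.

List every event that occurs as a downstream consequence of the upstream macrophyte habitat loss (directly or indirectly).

Direct effects: the planktonic mussel population surge.
2 steps out: the trout recruitment failure, the zooplankton collapse.
Not reachable from it: the migratory macrophyte population decline, the native dragonfly bloom, the mussel range expansion, the carp bloom.

the planktonic mussel population surge, the trout recruitment failure, the zooplankton collapse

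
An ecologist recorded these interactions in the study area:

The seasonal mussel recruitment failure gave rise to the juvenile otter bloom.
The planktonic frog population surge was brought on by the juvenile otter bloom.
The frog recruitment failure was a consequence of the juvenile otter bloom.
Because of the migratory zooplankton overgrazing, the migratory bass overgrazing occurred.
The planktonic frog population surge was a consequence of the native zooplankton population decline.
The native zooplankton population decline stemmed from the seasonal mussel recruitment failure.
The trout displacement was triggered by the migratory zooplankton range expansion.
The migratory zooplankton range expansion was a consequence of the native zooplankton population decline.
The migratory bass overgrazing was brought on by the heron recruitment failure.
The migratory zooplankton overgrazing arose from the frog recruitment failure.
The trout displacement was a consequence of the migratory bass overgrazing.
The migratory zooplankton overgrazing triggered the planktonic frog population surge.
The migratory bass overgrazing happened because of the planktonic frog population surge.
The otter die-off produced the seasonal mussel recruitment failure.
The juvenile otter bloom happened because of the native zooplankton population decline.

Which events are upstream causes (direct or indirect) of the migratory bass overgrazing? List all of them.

the frog recruitment failure, the heron recruitment failure, the juvenile otter bloom, the migratory zooplankton overgrazing, the native zooplankton population decline, the otter die-off, the planktonic frog population surge, the seasonal mussel recruitment failure

Immediate causes of the migratory bass overgrazing: the migratory zooplankton overgrazing, the planktonic frog population surge, the heron recruitment failure.
Further upstream: the otter die-off, the seasonal mussel recruitment failure, the native zooplankton population decline, the juvenile otter bloom, the frog recruitment failure.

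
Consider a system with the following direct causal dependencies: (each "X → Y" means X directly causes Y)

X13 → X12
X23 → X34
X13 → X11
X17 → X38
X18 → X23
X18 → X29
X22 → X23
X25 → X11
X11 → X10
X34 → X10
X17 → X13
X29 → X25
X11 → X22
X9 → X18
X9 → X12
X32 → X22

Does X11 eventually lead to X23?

Yes

There is a causal chain: X11 → X22 → X23.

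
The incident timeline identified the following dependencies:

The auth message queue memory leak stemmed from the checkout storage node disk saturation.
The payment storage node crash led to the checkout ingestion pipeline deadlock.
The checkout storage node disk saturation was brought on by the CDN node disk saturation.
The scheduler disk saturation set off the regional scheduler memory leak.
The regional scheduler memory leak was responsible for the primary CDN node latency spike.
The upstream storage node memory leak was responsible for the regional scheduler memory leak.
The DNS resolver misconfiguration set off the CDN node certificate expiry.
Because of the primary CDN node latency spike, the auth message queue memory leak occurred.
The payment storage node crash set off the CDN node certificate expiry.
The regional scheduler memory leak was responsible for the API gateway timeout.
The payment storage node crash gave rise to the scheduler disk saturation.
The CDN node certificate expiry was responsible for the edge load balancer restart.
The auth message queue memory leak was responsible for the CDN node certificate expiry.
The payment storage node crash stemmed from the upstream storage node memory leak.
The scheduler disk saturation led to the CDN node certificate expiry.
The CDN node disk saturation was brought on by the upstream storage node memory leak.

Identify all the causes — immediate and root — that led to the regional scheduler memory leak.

the payment storage node crash, the scheduler disk saturation, the upstream storage node memory leak

Immediate causes of the regional scheduler memory leak: the upstream storage node memory leak, the scheduler disk saturation.
Further upstream: the payment storage node crash.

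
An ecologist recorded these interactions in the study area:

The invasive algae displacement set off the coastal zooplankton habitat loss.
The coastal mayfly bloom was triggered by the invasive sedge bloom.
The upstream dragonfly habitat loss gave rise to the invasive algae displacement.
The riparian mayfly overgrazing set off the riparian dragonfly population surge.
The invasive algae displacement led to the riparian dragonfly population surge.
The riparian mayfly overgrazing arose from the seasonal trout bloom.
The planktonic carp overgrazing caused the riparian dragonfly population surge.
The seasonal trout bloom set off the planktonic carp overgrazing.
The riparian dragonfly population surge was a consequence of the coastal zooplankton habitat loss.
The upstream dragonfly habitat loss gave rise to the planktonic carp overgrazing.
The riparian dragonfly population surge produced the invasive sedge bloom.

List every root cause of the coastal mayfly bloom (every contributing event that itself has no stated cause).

the seasonal trout bloom, the upstream dragonfly habitat loss

Tracing upstream from the coastal mayfly bloom: the coastal mayfly bloom ← the invasive sedge bloom ← the riparian dragonfly population surge ← the planktonic carp overgrazing ← the seasonal trout bloom.
A separate upstream branch: the coastal mayfly bloom ← the invasive sedge bloom ← the riparian dragonfly population surge ← the invasive algae displacement ← the upstream dragonfly habitat loss.
Each of those chain origins has no stated cause.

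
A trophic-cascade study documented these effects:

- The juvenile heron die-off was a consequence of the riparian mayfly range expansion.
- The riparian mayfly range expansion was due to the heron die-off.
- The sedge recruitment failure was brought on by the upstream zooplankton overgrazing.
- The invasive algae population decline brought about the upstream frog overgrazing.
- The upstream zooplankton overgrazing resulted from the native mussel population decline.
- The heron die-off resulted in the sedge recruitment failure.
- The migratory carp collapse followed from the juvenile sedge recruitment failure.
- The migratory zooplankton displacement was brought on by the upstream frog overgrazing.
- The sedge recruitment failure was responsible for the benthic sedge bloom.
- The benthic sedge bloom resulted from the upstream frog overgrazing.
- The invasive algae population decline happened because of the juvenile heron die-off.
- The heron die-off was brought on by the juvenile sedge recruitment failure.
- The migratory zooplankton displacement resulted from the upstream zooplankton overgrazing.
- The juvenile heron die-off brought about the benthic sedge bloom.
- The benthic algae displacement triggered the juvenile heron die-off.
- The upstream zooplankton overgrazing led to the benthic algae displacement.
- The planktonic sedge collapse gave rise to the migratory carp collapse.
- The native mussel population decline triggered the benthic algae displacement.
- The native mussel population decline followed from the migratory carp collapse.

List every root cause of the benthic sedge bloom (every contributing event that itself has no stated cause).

the juvenile sedge recruitment failure, the planktonic sedge collapse

Tracing upstream from the benthic sedge bloom: the benthic sedge bloom ← the sedge recruitment failure ← the heron die-off ← the juvenile sedge recruitment failure.
A separate upstream branch: the benthic sedge bloom ← the juvenile heron die-off ← the benthic algae displacement ← the native mussel population decline ← the migratory carp collapse ← the planktonic sedge collapse.
Each of those chain origins has no stated cause.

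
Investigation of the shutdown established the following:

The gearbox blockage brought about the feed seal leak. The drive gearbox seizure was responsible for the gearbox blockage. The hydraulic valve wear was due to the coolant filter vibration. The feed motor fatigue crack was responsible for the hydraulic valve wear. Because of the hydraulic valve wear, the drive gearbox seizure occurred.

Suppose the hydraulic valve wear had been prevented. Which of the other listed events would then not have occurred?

Downstream of the hydraulic valve wear: the drive gearbox seizure, the gearbox blockage, the feed seal leak.

the drive gearbox seizure, the feed seal leak, the gearbox blockage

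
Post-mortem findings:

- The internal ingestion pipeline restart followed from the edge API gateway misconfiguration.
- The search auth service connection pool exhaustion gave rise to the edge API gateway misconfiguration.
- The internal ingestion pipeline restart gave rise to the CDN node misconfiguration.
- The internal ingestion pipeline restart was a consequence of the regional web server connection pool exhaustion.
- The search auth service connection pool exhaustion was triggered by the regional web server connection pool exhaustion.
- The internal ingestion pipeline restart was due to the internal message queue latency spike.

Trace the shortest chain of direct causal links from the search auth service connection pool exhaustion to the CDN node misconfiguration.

the search auth service connection pool exhaustion → the edge API gateway misconfiguration
the edge API gateway misconfiguration → the internal ingestion pipeline restart
the internal ingestion pipeline restart → the CDN node misconfiguration
Length: 3 steps.

the search auth service connection pool exhaustion → the edge API gateway misconfiguration → the internal ingestion pipeline restart → the CDN node misconfiguration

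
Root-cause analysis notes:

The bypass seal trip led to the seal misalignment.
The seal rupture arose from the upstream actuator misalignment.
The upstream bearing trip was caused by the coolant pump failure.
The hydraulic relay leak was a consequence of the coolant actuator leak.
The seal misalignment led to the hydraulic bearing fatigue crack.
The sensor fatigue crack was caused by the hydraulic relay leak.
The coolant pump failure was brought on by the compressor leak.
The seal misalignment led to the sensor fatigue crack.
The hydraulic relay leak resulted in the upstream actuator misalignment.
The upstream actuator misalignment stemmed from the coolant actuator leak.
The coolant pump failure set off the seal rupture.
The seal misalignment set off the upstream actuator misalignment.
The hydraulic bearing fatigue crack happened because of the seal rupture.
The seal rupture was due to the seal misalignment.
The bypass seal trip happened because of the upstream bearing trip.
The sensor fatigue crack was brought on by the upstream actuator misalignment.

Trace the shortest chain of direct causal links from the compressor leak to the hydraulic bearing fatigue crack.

the compressor leak → the coolant pump failure
the coolant pump failure → the seal rupture
the seal rupture → the hydraulic bearing fatigue crack
Length: 3 steps.

the compressor leak → the coolant pump failure → the seal rupture → the hydraulic bearing fatigue crack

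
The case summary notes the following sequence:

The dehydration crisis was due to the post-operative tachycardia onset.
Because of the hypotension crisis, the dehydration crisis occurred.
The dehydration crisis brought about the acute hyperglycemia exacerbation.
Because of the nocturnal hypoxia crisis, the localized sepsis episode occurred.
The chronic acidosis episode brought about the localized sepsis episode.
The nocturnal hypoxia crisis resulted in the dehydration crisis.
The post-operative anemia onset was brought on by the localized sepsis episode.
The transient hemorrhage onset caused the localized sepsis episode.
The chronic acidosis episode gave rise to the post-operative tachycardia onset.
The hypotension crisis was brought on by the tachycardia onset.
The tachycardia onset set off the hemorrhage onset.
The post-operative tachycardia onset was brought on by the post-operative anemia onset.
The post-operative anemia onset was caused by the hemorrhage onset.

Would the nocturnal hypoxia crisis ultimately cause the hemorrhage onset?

The nocturnal hypoxia crisis leads to the localized sepsis episode, the post-operative anemia onset, the post-operative tachycardia onset, the dehydration crisis, the acute hyperglycemia exacerbation; the hemorrhage onset is not among them.

No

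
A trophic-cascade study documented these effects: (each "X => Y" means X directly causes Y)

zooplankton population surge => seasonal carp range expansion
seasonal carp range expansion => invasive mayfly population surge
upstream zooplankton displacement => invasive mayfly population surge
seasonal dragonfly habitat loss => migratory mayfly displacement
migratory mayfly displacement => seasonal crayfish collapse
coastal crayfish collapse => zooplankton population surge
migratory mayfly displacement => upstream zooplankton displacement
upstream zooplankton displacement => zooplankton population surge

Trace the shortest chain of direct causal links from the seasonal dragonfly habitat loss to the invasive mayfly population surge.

the seasonal dragonfly habitat loss → the migratory mayfly displacement
the migratory mayfly displacement → the upstream zooplankton displacement
the upstream zooplankton displacement → the invasive mayfly population surge
Length: 3 steps.

the seasonal dragonfly habitat loss → the migratory mayfly displacement → the upstream zooplankton displacement → the invasive mayfly population surge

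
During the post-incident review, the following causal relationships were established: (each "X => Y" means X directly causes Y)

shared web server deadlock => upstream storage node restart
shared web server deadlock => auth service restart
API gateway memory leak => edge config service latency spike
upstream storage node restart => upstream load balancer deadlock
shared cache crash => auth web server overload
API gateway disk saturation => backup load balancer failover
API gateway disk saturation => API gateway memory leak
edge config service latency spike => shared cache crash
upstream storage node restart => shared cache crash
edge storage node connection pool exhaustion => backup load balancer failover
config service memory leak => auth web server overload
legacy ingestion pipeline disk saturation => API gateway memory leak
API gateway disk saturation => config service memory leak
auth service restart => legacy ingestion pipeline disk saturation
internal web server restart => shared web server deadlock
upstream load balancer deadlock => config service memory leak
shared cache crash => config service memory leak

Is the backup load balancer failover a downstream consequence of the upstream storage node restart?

The upstream storage node restart leads to the shared cache crash, the upstream load balancer deadlock, the config service memory leak, the auth web server overload; the backup load balancer failover is not among them.

No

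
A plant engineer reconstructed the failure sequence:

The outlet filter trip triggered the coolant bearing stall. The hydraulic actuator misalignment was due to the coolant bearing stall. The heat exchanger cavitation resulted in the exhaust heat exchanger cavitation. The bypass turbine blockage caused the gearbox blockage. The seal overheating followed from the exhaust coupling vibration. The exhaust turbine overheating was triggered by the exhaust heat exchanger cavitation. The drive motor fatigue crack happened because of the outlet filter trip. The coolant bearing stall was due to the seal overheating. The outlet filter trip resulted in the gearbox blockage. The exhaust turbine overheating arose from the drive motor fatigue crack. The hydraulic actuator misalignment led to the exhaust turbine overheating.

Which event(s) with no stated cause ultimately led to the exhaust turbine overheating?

Tracing upstream from the exhaust turbine overheating: the exhaust turbine overheating ← the hydraulic actuator misalignment ← the coolant bearing stall ← the seal overheating ← the exhaust coupling vibration.
A separate upstream branch: the exhaust turbine overheating ← the drive motor fatigue crack ← the outlet filter trip.
A separate upstream branch: the exhaust turbine overheating ← the exhaust heat exchanger cavitation ← the heat exchanger cavitation.
Each of those chain origins has no stated cause.

the exhaust coupling vibration, the heat exchanger cavitation, the outlet filter trip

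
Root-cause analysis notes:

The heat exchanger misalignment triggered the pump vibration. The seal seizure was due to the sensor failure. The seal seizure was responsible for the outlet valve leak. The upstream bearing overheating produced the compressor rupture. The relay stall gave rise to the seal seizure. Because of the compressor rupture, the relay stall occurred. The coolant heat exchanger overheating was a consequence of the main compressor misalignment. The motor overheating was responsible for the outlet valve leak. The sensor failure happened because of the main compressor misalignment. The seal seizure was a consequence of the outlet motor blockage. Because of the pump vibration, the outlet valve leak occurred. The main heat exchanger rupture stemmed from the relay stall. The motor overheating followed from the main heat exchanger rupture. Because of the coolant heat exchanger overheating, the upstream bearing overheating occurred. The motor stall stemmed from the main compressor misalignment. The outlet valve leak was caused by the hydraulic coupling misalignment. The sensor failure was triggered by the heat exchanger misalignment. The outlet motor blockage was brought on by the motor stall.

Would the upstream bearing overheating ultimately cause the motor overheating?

There is a causal chain: the upstream bearing overheating → the compressor rupture → the relay stall → the main heat exchanger rupture → the motor overheating.

Yes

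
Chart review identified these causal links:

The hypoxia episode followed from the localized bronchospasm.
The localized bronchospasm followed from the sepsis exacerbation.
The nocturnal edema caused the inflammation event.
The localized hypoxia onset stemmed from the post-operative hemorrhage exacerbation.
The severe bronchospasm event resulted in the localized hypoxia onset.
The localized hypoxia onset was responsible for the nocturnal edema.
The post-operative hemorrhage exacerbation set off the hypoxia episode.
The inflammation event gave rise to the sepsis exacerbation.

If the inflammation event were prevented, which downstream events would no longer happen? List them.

Downstream of the inflammation event: the sepsis exacerbation, the localized bronchospasm, the hypoxia episode.
Of those, still caused via another path: the hypoxia episode.
The remainder have no surviving cause.

the localized bronchospasm, the sepsis exacerbation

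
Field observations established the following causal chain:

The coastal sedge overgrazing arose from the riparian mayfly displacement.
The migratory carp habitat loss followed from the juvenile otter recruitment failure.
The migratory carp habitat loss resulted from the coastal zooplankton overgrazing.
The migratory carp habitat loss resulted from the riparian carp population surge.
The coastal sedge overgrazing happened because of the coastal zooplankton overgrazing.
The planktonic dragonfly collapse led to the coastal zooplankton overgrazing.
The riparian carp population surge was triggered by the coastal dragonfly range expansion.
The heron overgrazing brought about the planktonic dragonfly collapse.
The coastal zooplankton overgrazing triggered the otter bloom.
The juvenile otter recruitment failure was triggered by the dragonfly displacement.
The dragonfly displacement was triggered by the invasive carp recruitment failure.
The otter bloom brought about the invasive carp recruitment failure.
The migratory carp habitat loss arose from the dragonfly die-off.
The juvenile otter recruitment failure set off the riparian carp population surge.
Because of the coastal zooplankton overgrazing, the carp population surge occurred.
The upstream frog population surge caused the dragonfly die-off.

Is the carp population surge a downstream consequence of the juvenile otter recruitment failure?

The juvenile otter recruitment failure leads to the riparian carp population surge, the migratory carp habitat loss; the carp population surge is not among them.

No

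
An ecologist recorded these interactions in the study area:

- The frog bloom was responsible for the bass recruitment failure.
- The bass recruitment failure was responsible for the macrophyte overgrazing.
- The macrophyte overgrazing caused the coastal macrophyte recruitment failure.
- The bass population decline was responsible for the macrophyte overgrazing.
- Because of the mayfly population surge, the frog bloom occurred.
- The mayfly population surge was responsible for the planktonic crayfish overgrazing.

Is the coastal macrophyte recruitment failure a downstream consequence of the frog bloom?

Yes

There is a causal chain: the frog bloom → the bass recruitment failure → the macrophyte overgrazing → the coastal macrophyte recruitment failure.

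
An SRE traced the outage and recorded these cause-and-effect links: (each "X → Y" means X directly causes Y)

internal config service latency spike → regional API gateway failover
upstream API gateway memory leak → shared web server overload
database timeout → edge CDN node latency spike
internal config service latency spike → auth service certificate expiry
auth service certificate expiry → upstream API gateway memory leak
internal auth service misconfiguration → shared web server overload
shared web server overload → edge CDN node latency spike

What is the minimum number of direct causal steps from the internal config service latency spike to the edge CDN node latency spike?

Shortest chain: the internal config service latency spike → the auth service certificate expiry → the upstream API gateway memory leak → the shared web server overload → the edge CDN node latency spike.

4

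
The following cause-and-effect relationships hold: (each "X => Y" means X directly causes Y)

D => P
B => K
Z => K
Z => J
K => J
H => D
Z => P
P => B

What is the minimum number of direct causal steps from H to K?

Shortest chain: H → D → P → B → K.

4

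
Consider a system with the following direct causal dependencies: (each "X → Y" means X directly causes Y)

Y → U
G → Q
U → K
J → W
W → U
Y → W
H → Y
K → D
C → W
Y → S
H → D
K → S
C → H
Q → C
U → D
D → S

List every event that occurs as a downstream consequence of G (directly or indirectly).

C, D, H, K, Q, S, U, W, Y

Direct effects: Q.
2 steps out: C.
3 steps out: H, W.
4 steps out: Y, U, D.
5 steps out: K, S.
Not reachable from it: J.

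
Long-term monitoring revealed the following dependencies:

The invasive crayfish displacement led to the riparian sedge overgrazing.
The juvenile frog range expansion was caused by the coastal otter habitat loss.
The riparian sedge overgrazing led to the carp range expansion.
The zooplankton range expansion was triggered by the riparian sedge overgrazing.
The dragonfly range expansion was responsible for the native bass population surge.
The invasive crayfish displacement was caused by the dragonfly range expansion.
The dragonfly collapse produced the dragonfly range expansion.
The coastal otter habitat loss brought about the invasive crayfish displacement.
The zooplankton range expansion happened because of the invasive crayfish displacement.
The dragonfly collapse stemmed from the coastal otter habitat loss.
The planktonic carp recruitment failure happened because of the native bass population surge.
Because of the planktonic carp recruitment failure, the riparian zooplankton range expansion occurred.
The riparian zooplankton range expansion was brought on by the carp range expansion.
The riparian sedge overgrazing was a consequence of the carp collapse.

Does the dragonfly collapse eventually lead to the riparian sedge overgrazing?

There is a causal chain: the dragonfly collapse → the dragonfly range expansion → the invasive crayfish displacement → the riparian sedge overgrazing.

Yes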